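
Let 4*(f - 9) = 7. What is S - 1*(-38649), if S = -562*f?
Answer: 65215/2 ≈ 32608.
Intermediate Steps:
f = 43/4 (f = 9 + (¼)*7 = 9 + 7/4 = 43/4 ≈ 10.750)
S = -12083/2 (S = -562*43/4 = -12083/2 ≈ -6041.5)
S - 1*(-38649) = -12083/2 - 1*(-38649) = -12083/2 + 38649 = 65215/2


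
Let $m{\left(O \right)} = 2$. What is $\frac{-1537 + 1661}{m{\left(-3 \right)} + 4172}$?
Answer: $\frac{62}{2087} \approx 0.029708$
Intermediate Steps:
$\frac{-1537 + 1661}{m{\left(-3 \right)} + 4172} = \frac{-1537 + 1661}{2 + 4172} = \frac{124}{4174} = 124 \cdot \frac{1}{4174} = \frac{62}{2087}$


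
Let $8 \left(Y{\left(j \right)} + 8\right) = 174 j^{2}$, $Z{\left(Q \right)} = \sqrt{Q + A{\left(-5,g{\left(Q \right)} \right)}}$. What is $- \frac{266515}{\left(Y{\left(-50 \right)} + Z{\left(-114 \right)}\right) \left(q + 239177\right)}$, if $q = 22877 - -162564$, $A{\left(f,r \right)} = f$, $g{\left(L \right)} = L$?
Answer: $- \frac{14489621005}{1255073488951344} + \frac{266515 i \sqrt{119}}{1255073488951344} \approx -1.1545 \cdot 10^{-5} + 2.3165 \cdot 10^{-9} i$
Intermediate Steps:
$q = 185441$ ($q = 22877 + 162564 = 185441$)
$Z{\left(Q \right)} = \sqrt{-5 + Q}$ ($Z{\left(Q \right)} = \sqrt{Q - 5} = \sqrt{-5 + Q}$)
$Y{\left(j \right)} = -8 + \frac{87 j^{2}}{4}$ ($Y{\left(j \right)} = -8 + \frac{174 j^{2}}{8} = -8 + \frac{87 j^{2}}{4}$)
$- \frac{266515}{\left(Y{\left(-50 \right)} + Z{\left(-114 \right)}\right) \left(q + 239177\right)} = - \frac{266515}{\left(\left(-8 + \frac{87 \left(-50\right)^{2}}{4}\right) + \sqrt{-5 - 114}\right) \left(185441 + 239177\right)} = - \frac{266515}{\left(\left(-8 + \frac{87}{4} \cdot 2500\right) + \sqrt{-119}\right) 424618} = - \frac{266515}{\left(\left(-8 + 54375\right) + i \sqrt{119}\right) 424618} = - \frac{266515}{\left(54367 + i \sqrt{119}\right) 424618} = - \frac{266515}{23085206806 + 424618 i \sqrt{119}}$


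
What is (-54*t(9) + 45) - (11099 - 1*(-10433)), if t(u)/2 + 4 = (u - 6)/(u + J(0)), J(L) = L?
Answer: -21091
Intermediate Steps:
t(u) = -8 + 2*(-6 + u)/u (t(u) = -8 + 2*((u - 6)/(u + 0)) = -8 + 2*((-6 + u)/u) = -8 + 2*(-6 + u)/u)
(-54*t(9) + 45) - (11099 - 1*(-10433)) = (-54*(-6 - 12/9) + 45) - (11099 - 1*(-10433)) = (-54*(-6 - 12*⅑) + 45) - (11099 + 10433) = (-54*(-6 - 4/3) + 45) - 1*21532 = (-54*(-22/3) + 45) - 21532 = (396 + 45) - 21532 = 441 - 21532 = -21091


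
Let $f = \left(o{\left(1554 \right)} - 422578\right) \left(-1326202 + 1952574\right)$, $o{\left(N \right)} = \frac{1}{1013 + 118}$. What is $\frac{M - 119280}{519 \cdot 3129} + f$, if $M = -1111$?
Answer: $- \frac{162051661932129476915}{612229527} \approx -2.6469 \cdot 10^{11}$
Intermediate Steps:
$o{\left(N \right)} = \frac{1}{1131}$
$f = - \frac{299365550928724}{1131}$ ($f = \left(\frac{1}{1131} - 422578\right) \left(-1326202 + 1952574\right) = \left(- \frac{477935717}{1131}\right) 626372 = - \frac{299365550928724}{1131} \approx -2.6469 \cdot 10^{11}$)
$\frac{M - 119280}{519 \cdot 3129} + f = \frac{-1111 - 119280}{519 \cdot 3129} - \frac{299365550928724}{1131} = \frac{-1111 - 119280}{1623951} - \frac{299365550928724}{1131} = \left(-120391\right) \frac{1}{1623951} - \frac{299365550928724}{1131} = - \frac{120391}{1623951} - \frac{299365550928724}{1131} = - \frac{162051661932129476915}{612229527}$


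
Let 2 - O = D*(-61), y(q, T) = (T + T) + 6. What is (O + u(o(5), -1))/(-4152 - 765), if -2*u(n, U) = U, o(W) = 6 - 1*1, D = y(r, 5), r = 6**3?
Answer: -1957/9834 ≈ -0.19900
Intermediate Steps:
r = 216
y(q, T) = 6 + 2*T (y(q, T) = 2*T + 6 = 6 + 2*T)
D = 16 (D = 6 + 2*5 = 6 + 10 = 16)
o(W) = 5 (o(W) = 6 - 1 = 5)
u(n, U) = -U/2
O = 978 (O = 2 - 16*(-61) = 2 - 1*(-976) = 2 + 976 = 978)
(O + u(o(5), -1))/(-4152 - 765) = (978 - 1/2*(-1))/(-4152 - 765) = (978 + 1/2)/(-4917) = (1957/2)*(-1/4917) = -1957/9834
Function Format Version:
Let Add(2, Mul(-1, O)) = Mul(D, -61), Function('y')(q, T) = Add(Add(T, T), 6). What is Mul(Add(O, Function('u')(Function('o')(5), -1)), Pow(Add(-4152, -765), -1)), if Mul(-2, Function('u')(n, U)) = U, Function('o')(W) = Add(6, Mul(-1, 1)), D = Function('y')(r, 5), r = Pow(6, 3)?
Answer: Rational(-1957, 9834) ≈ -0.19900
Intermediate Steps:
r = 216
Function('y')(q, T) = Add(6, Mul(2, T)) (Function('y')(q, T) = Add(Mul(2, T), 6) = Add(6, Mul(2, T)))
D = 16 (D = Add(6, Mul(2, 5)) = Add(6, 10) = 16)
Function('o')(W) = 5 (Function('o')(W) = Add(6, -1) = 5)
Function('u')(n, U) = Mul(Rational(-1, 2), U)
O = 978 (O = Add(2, Mul(-1, Mul(16, -61))) = Add(2, Mul(-1, -976)) = Add(2, 976) = 978)
Mul(Add(O, Function('u')(Function('o')(5), -1)), Pow(Add(-4152, -765), -1)) = Mul(Add(978, Mul(Rational(-1, 2), -1)), Pow(Add(-4152, -765), -1)) = Mul(Add(978, Rational(1, 2)), Pow(-4917, -1)) = Mul(Rational(1957, 2), Rational(-1, 4917)) = Rational(-1957, 9834)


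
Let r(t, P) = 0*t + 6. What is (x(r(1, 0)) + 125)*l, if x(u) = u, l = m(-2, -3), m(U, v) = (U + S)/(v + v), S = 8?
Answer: -131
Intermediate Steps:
r(t, P) = 6 (r(t, P) = 0 + 6 = 6)
m(U, v) = (8 + U)/(2*v) (m(U, v) = (U + 8)/(v + v) = (8 + U)/((2*v)) = (8 + U)*(1/(2*v)) = (8 + U)/(2*v))
l = -1 (l = (½)*(8 - 2)/(-3) = (½)*(-⅓)*6 = -1)
(x(r(1, 0)) + 125)*l = (6 + 125)*(-1) = 131*(-1) = -131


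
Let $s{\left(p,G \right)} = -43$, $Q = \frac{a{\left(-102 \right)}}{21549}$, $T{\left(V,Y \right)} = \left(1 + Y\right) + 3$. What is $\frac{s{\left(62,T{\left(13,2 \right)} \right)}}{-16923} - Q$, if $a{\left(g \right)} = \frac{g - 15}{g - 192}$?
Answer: $\frac{30049163}{11912675082} \approx 0.0025225$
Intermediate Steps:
$T{\left(V,Y \right)} = 4 + Y$
$a{\left(g \right)} = \frac{-15 + g}{-192 + g}$
$Q = \frac{13}{703934}$ ($Q = \frac{\frac{1}{-192 - 102} \left(-15 - 102\right)}{21549} = \frac{1}{-294} \left(-117\right) \frac{1}{21549} = \left(- \frac{1}{294}\right) \left(-117\right) \frac{1}{21549} = \frac{39}{98} \cdot \frac{1}{21549} = \frac{13}{703934} \approx 1.8468 \cdot 10^{-5}$)
$\frac{s{\left(62,T{\left(13,2 \right)} \right)}}{-16923} - Q = - \frac{43}{-16923} - \frac{13}{703934} = \left(-43\right) \left(- \frac{1}{16923}\right) - \frac{13}{703934} = \frac{43}{16923} - \frac{13}{703934} = \frac{30049163}{11912675082}$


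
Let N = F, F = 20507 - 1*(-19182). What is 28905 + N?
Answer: 68594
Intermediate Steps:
F = 39689 (F = 20507 + 19182 = 39689)
N = 39689
28905 + N = 28905 + 39689 = 68594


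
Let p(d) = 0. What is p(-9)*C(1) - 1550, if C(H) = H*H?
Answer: -1550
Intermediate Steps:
C(H) = H²
p(-9)*C(1) - 1550 = 0*1² - 1550 = 0*1 - 1550 = 0 - 1550 = -1550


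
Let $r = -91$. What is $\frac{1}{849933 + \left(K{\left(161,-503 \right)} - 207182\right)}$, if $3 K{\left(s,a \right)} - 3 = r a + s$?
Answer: $\frac{3}{1974190} \approx 1.5196 \cdot 10^{-6}$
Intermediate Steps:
$K{\left(s,a \right)} = 1 - \frac{91 a}{3} + \frac{s}{3}$ ($K{\left(s,a \right)} = 1 + \frac{- 91 a + s}{3} = 1 + \frac{s - 91 a}{3} = 1 - \left(- \frac{s}{3} + \frac{91 a}{3}\right) = 1 - \frac{91 a}{3} + \frac{s}{3}$)
$\frac{1}{849933 + \left(K{\left(161,-503 \right)} - 207182\right)} = \frac{1}{849933 + \left(\left(1 - - \frac{45773}{3} + \frac{1}{3} \cdot 161\right) - 207182\right)} = \frac{1}{849933 + \left(\left(1 + \frac{45773}{3} + \frac{161}{3}\right) - 207182\right)} = \frac{1}{849933 + \left(\frac{45937}{3} - 207182\right)} = \frac{1}{849933 - \frac{575609}{3}} = \frac{1}{\frac{1974190}{3}} = \frac{3}{1974190}$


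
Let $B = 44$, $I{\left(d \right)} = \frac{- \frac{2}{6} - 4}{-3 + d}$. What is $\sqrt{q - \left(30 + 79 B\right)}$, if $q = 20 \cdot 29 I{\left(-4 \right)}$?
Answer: $\frac{i \sqrt{1387806}}{21} \approx 56.098 i$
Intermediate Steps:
$I{\left(d \right)} = - \frac{13}{3 \left(-3 + d\right)}$ ($I{\left(d \right)} = \frac{\left(-2\right) \frac{1}{6} - 4}{-3 + d} = \frac{- \frac{1}{3} - 4}{-3 + d} = - \frac{13}{3 \left(-3 + d\right)}$)
$q = \frac{7540}{21}$ ($q = 20 \cdot 29 \left(- \frac{13}{-9 + 3 \left(-4\right)}\right) = 580 \left(- \frac{13}{-9 - 12}\right) = 580 \left(- \frac{13}{-21}\right) = 580 \left(\left(-13\right) \left(- \frac{1}{21}\right)\right) = 580 \cdot \frac{13}{21} = \frac{7540}{21} \approx 359.05$)
$\sqrt{q - \left(30 + 79 B\right)} = \sqrt{\frac{7540}{21} - 3506} = \sqrt{- \frac{66086}{21}} = \frac{i \sqrt{1387806}}{21}$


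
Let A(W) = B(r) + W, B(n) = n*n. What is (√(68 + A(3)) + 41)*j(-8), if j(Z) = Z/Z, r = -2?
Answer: 41 + 5*√3 ≈ 49.660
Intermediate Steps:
B(n) = n²
j(Z) = 1
A(W) = 4 + W (A(W) = (-2)² + W = 4 + W)
(√(68 + A(3)) + 41)*j(-8) = (√(68 + (4 + 3)) + 41)*1 = (√(68 + 7) + 41)*1 = (√75 + 41)*1 = (5*√3 + 41)*1 = (41 + 5*√3)*1 = 41 + 5*√3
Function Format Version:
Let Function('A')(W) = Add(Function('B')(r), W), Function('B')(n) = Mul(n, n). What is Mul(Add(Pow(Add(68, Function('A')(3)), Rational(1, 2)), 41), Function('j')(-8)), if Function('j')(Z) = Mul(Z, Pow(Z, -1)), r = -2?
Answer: Add(41, Mul(5, Pow(3, Rational(1, 2)))) ≈ 49.660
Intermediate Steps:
Function('B')(n) = Pow(n, 2)
Function('j')(Z) = 1
Function('A')(W) = Add(4, W) (Function('A')(W) = Add(Pow(-2, 2), W) = Add(4, W))
Mul(Add(Pow(Add(68, Function('A')(3)), Rational(1, 2)), 41), Function('j')(-8)) = Mul(Add(Pow(Add(68, Add(4, 3)), Rational(1, 2)), 41), 1) = Mul(Add(Pow(Add(68, 7), Rational(1, 2)), 41), 1) = Mul(Add(Pow(75, Rational(1, 2)), 41), 1) = Mul(Add(Mul(5, Pow(3, Rational(1, 2))), 41), 1) = Mul(Add(41, Mul(5, Pow(3, Rational(1, 2)))), 1) = Add(41, Mul(5, Pow(3, Rational(1, 2))))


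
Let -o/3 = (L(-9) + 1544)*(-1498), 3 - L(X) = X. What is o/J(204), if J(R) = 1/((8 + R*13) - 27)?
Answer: 18411684312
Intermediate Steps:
L(X) = 3 - X
J(R) = 1/(-19 + 13*R) (J(R) = 1/((8 + 13*R) - 27) = 1/(-19 + 13*R))
o = 6992664 (o = -3*((3 - 1*(-9)) + 1544)*(-1498) = -3*((3 + 9) + 1544)*(-1498) = -3*(12 + 1544)*(-1498) = -4668*(-1498) = -3*(-2330888) = 6992664)
o/J(204) = 6992664/(1/(-19 + 13*204)) = 6992664/(1/(-19 + 2652)) = 6992664/(1/2633) = 6992664*2633 = 18411684312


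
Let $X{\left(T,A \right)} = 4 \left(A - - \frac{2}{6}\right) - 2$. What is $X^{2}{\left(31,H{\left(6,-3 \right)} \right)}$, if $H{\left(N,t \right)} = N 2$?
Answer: $\frac{20164}{9} \approx 2240.4$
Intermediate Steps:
$H{\left(N,t \right)} = 2 N$
$X{\left(T,A \right)} = - \frac{2}{3} + 4 A$ ($X{\left(T,A \right)} = 4 \left(A - \left(-2\right) \frac{1}{6}\right) - 2 = 4 \left(A - - \frac{1}{3}\right) - 2 = 4 \left(A + \frac{1}{3}\right) - 2 = 4 \left(\frac{1}{3} + A\right) - 2 = \left(\frac{4}{3} + 4 A\right) - 2 = - \frac{2}{3} + 4 A$)
$X^{2}{\left(31,H{\left(6,-3 \right)} \right)} = \left(- \frac{2}{3} + 4 \cdot 2 \cdot 6\right)^{2} = \left(- \frac{2}{3} + 4 \cdot 12\right)^{2} = \left(- \frac{2}{3} + 48\right)^{2} = \left(\frac{142}{3}\right)^{2} = \frac{20164}{9}$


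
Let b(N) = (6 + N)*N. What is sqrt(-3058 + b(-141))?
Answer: sqrt(15977) ≈ 126.40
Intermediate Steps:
b(N) = N*(6 + N)
sqrt(-3058 + b(-141)) = sqrt(-3058 - 141*(6 - 141)) = sqrt(-3058 - 141*(-135)) = sqrt(-3058 + 19035) = sqrt(15977)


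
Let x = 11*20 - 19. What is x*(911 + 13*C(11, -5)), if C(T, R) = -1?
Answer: 180498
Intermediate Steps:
x = 201 (x = 220 - 19 = 201)
x*(911 + 13*C(11, -5)) = 201*(911 + 13*(-1)) = 201*(911 - 13) = 201*898 = 180498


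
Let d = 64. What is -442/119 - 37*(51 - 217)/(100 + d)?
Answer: 19365/574 ≈ 33.737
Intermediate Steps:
-442/119 - 37*(51 - 217)/(100 + d) = -442/119 - 37*(51 - 217)/(100 + 64) = -442*1/119 - (-6142)/164 = -26/7 - (-6142)/164 = -26/7 - 37*(-83/82) = -26/7 + 3071/82 = 19365/574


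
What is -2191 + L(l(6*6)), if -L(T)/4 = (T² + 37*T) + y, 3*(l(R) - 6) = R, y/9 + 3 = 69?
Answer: -8527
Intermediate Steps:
y = 594 (y = -27 + 9*69 = -27 + 621 = 594)
l(R) = 6 + R/3
L(T) = -2376 - 148*T - 4*T² (L(T) = -4*((T² + 37*T) + 594) = -4*(594 + T² + 37*T) = -2376 - 148*T - 4*T²)
-2191 + L(l(6*6)) = -2191 + (-2376 - 148*(6 + (6*6)/3) - 4*(6 + (6*6)/3)²) = -2191 + (-2376 - 148*(6 + (⅓)*36) - 4*(6 + (⅓)*36)²) = -2191 + (-2376 - 148*(6 + 12) - 4*(6 + 12)²) = -2191 + (-2376 - 148*18 - 4*18²) = -2191 + (-2376 - 2664 - 4*324) = -2191 + (-2376 - 2664 - 1296) = -2191 - 6336 = -8527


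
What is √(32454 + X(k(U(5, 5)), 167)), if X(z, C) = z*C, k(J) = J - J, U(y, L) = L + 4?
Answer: 3*√3606 ≈ 180.15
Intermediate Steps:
U(y, L) = 4 + L
k(J) = 0
X(z, C) = C*z
√(32454 + X(k(U(5, 5)), 167)) = √(32454 + 167*0) = √(32454 + 0) = √32454 = 3*√3606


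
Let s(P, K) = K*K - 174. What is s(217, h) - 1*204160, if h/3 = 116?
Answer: -83230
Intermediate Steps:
h = 348 (h = 3*116 = 348)
s(P, K) = -174 + K² (s(P, K) = K² - 174 = -174 + K²)
s(217, h) - 1*204160 = (-174 + 348²) - 1*204160 = (-174 + 121104) - 204160 = 120930 - 204160 = -83230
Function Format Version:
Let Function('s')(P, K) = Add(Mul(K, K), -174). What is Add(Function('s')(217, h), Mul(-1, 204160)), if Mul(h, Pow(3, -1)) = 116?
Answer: -83230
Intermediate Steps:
h = 348 (h = Mul(3, 116) = 348)
Function('s')(P, K) = Add(-174, Pow(K, 2)) (Function('s')(P, K) = Add(Pow(K, 2), -174) = Add(-174, Pow(K, 2)))
Add(Function('s')(217, h), Mul(-1, 204160)) = Add(Add(-174, Pow(348, 2)), Mul(-1, 204160)) = Add(Add(-174, 121104), -204160) = Add(120930, -204160) = -83230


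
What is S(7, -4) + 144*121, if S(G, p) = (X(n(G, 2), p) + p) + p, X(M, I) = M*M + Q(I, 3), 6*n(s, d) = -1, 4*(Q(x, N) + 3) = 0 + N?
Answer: 156724/9 ≈ 17414.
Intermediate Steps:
Q(x, N) = -3 + N/4 (Q(x, N) = -3 + (0 + N)/4 = -3 + N/4)
n(s, d) = -⅙ (n(s, d) = (⅙)*(-1) = -⅙)
X(M, I) = -9/4 + M² (X(M, I) = M*M + (-3 + (¼)*3) = M² + (-3 + ¾) = M² - 9/4 = -9/4 + M²)
S(G, p) = -20/9 + 2*p (S(G, p) = ((-9/4 + (-⅙)²) + p) + p = ((-9/4 + 1/36) + p) + p = (-20/9 + p) + p = -20/9 + 2*p)
S(7, -4) + 144*121 = (-20/9 + 2*(-4)) + 144*121 = (-20/9 - 8) + 17424 = -92/9 + 17424 = 156724/9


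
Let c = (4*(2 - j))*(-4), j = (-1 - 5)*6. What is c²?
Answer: 369664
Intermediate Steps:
j = -36 (j = -6*6 = -36)
c = -608 (c = (4*(2 - 1*(-36)))*(-4) = (4*(2 + 36))*(-4) = (4*38)*(-4) = 152*(-4) = -608)
c² = (-608)² = 369664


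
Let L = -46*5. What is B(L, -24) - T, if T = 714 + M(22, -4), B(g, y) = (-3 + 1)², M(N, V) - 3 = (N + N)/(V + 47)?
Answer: -30703/43 ≈ -714.02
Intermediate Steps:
M(N, V) = 3 + 2*N/(47 + V) (M(N, V) = 3 + (N + N)/(V + 47) = 3 + (2*N)/(47 + V) = 3 + 2*N/(47 + V))
L = -230
B(g, y) = 4 (B(g, y) = (-2)² = 4)
T = 30875/43 (T = 714 + (141 + 2*22 + 3*(-4))/(47 - 4) = 714 + (141 + 44 - 12)/43 = 714 + (1/43)*173 = 714 + 173/43 = 30875/43 ≈ 718.02)
B(L, -24) - T = 4 - 1*30875/43 = 4 - 30875/43 = -30703/43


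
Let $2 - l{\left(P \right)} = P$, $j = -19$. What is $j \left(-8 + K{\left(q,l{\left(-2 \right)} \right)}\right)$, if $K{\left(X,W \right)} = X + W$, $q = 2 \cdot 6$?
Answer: $-152$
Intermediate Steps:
$l{\left(P \right)} = 2 - P$
$q = 12$
$K{\left(X,W \right)} = W + X$
$j \left(-8 + K{\left(q,l{\left(-2 \right)} \right)}\right) = - 19 \left(-8 + \left(\left(2 - -2\right) + 12\right)\right) = - 19 \left(-8 + \left(\left(2 + 2\right) + 12\right)\right) = - 19 \left(-8 + \left(4 + 12\right)\right) = - 19 \left(-8 + 16\right) = \left(-19\right) 8 = -152$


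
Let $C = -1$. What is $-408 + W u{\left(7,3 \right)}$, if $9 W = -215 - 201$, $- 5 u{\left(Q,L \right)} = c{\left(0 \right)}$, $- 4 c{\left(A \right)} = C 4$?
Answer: $- \frac{17944}{45} \approx -398.76$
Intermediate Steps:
$c{\left(A \right)} = 1$ ($c{\left(A \right)} = - \frac{\left(-1\right) 4}{4} = \left(- \frac{1}{4}\right) \left(-4\right) = 1$)
$u{\left(Q,L \right)} = - \frac{1}{5}$ ($u{\left(Q,L \right)} = \left(- \frac{1}{5}\right) 1 = - \frac{1}{5}$)
$W = - \frac{416}{9}$ ($W = \frac{-215 - 201}{9} = \frac{1}{9} \left(-416\right) = - \frac{416}{9} \approx -46.222$)
$-408 + W u{\left(7,3 \right)} = -408 - - \frac{416}{45} = -408 + \frac{416}{45} = - \frac{17944}{45}$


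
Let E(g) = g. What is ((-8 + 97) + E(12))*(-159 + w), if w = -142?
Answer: -30401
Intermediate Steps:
((-8 + 97) + E(12))*(-159 + w) = ((-8 + 97) + 12)*(-159 - 142) = (89 + 12)*(-301) = 101*(-301) = -30401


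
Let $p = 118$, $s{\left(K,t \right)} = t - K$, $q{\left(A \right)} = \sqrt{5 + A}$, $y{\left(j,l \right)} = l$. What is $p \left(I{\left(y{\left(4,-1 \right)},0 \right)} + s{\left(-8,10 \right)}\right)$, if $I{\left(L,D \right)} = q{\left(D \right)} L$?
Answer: $2124 - 118 \sqrt{5} \approx 1860.1$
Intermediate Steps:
$I{\left(L,D \right)} = L \sqrt{5 + D}$ ($I{\left(L,D \right)} = \sqrt{5 + D} L = L \sqrt{5 + D}$)
$p \left(I{\left(y{\left(4,-1 \right)},0 \right)} + s{\left(-8,10 \right)}\right) = 118 \left(- \sqrt{5 + 0} + \left(10 - -8\right)\right) = 118 \left(- \sqrt{5} + \left(10 + 8\right)\right) = 118 \left(- \sqrt{5} + 18\right) = 118 \left(18 - \sqrt{5}\right) = 2124 - 118 \sqrt{5}$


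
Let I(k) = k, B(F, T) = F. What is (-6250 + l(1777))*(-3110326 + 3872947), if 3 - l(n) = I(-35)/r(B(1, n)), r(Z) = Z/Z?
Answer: -4737401652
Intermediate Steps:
r(Z) = 1
l(n) = 38 (l(n) = 3 - (-35)/1 = 3 - (-35) = 3 - 1*(-35) = 3 + 35 = 38)
(-6250 + l(1777))*(-3110326 + 3872947) = (-6250 + 38)*(-3110326 + 3872947) = -6212*762621 = -4737401652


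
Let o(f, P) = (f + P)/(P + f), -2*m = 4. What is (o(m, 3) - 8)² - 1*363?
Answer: -314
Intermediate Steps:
m = -2 (m = -½*4 = -2)
o(f, P) = 1 (o(f, P) = (P + f)/(P + f) = 1)
(o(m, 3) - 8)² - 1*363 = (1 - 8)² - 1*363 = (-7)² - 363 = 49 - 363 = -314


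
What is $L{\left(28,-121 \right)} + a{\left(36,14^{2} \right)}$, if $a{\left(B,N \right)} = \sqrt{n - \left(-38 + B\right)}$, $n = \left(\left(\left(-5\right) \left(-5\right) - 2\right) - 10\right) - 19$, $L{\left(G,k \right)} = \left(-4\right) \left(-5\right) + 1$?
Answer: $21 + 2 i \approx 21.0 + 2.0 i$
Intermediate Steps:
$L{\left(G,k \right)} = 21$ ($L{\left(G,k \right)} = 20 + 1 = 21$)
$n = -6$ ($n = \left(\left(25 - 2\right) - 10\right) - 19 = \left(23 - 10\right) - 19 = 13 - 19 = -6$)
$a{\left(B,N \right)} = \sqrt{32 - B}$ ($a{\left(B,N \right)} = \sqrt{-6 - \left(-38 + B\right)} = \sqrt{32 - B}$)
$L{\left(28,-121 \right)} + a{\left(36,14^{2} \right)} = 21 + \sqrt{32 - 36} = 21 + \sqrt{-4} = 21 + 2 i$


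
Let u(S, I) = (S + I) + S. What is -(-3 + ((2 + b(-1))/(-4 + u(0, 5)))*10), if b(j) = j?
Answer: -7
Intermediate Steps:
u(S, I) = I + 2*S (u(S, I) = (I + S) + S = I + 2*S)
-(-3 + ((2 + b(-1))/(-4 + u(0, 5)))*10) = -(-3 + ((2 - 1)/(-4 + (5 + 2*0)))*10) = -(-3 + (1/(-4 + (5 + 0)))*10) = -(-3 + (1/(-4 + 5))*10) = -(-3 + (1/1)*10) = -(-3 + (1*1)*10) = -(-3 + 1*10) = -(-3 + 10) = -1*7 = -7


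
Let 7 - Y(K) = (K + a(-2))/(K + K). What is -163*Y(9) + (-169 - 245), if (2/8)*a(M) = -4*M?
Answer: -21307/18 ≈ -1183.7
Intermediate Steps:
a(M) = -16*M (a(M) = 4*(-4*M) = -16*M)
Y(K) = 7 - (32 + K)/(2*K) (Y(K) = 7 - (K - 16*(-2))/(K + K) = 7 - (K + 32)/(2*K) = 7 - (32 + K)*1/(2*K) = 7 - (32 + K)/(2*K))
-163*Y(9) + (-169 - 245) = -163*(13/2 - 16/9) + (-169 - 245) = -163*(13/2 - 16*1/9) - 414 = -163*(13/2 - 16/9) - 414 = -163*85/18 - 414 = -13855/18 - 414 = -21307/18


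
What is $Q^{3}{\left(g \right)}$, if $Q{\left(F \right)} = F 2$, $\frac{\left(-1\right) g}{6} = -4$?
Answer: $110592$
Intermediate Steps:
$g = 24$ ($g = \left(-6\right) \left(-4\right) = 24$)
$Q{\left(F \right)} = 2 F$
$Q^{3}{\left(g \right)} = \left(2 \cdot 24\right)^{3} = 48^{3} = 110592$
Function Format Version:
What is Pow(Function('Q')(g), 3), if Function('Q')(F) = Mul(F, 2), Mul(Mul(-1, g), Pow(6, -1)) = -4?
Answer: 110592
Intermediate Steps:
g = 24 (g = Mul(-6, -4) = 24)
Function('Q')(F) = Mul(2, F)
Pow(Function('Q')(g), 3) = Pow(Mul(2, 24), 3) = Pow(48, 3) = 110592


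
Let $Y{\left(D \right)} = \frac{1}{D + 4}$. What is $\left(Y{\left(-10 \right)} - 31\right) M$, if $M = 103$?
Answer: $- \frac{19261}{6} \approx -3210.2$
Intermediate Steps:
$Y{\left(D \right)} = \frac{1}{4 + D}$
$\left(Y{\left(-10 \right)} - 31\right) M = \left(\frac{1}{4 - 10} - 31\right) 103 = \left(\frac{1}{-6} - 31\right) 103 = \left(- \frac{1}{6} - 31\right) 103 = \left(- \frac{187}{6}\right) 103 = - \frac{19261}{6}$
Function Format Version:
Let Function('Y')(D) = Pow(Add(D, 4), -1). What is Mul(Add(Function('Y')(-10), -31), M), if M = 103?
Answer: Rational(-19261, 6) ≈ -3210.2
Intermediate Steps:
Function('Y')(D) = Pow(Add(4, D), -1)
Mul(Add(Function('Y')(-10), -31), M) = Mul(Add(Pow(Add(4, -10), -1), -31), 103) = Mul(Add(Pow(-6, -1), -31), 103) = Mul(Add(Rational(-1, 6), -31), 103) = Mul(Rational(-187, 6), 103) = Rational(-19261, 6)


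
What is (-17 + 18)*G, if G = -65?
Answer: -65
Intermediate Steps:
(-17 + 18)*G = (-17 + 18)*(-65) = 1*(-65) = -65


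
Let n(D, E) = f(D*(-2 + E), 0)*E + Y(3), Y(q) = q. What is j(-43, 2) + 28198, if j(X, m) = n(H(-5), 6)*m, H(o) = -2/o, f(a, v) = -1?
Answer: 28192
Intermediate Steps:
n(D, E) = 3 - E (n(D, E) = -E + 3 = 3 - E)
j(X, m) = -3*m (j(X, m) = (3 - 1*6)*m = (3 - 6)*m = -3*m)
j(-43, 2) + 28198 = -3*2 + 28198 = -6 + 28198 = 28192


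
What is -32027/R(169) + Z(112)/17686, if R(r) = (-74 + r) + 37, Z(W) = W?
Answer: -283207369/1167276 ≈ -242.62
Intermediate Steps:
R(r) = -37 + r
-32027/R(169) + Z(112)/17686 = -32027/(-37 + 169) + 112/17686 = -32027/132 + 112*(1/17686) = -32027*1/132 + 56/8843 = -32027/132 + 56/8843 = -283207369/1167276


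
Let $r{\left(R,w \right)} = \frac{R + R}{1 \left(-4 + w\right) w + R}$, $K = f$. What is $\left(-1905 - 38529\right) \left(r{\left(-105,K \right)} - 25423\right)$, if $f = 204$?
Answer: $\frac{2788838634042}{2713} \approx 1.028 \cdot 10^{9}$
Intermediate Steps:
$K = 204$
$r{\left(R,w \right)} = \frac{2 R}{R + w \left(-4 + w\right)}$ ($r{\left(R,w \right)} = \frac{2 R}{\left(-4 + w\right) w + R} = \frac{2 R}{w \left(-4 + w\right) + R} = \frac{2 R}{R + w \left(-4 + w\right)}$)
$\left(-1905 - 38529\right) \left(r{\left(-105,K \right)} - 25423\right) = \left(-1905 - 38529\right) \left(2 \left(-105\right) \frac{1}{-105 + 204^{2} - 816} - 25423\right) = - 40434 \left(2 \left(-105\right) \frac{1}{-105 + 41616 - 816} - 25423\right) = - 40434 \left(2 \left(-105\right) \frac{1}{40695} - 25423\right) = - 40434 \left(- \frac{14}{2713} - 25423\right) = \left(-40434\right) \left(- \frac{68972613}{2713}\right) = \frac{2788838634042}{2713}$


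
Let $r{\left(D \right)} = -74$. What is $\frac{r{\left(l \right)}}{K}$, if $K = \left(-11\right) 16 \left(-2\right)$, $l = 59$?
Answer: $- \frac{37}{176} \approx -0.21023$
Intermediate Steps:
$K = 352$ ($K = \left(-176\right) \left(-2\right) = 352$)
$\frac{r{\left(l \right)}}{K} = - \frac{74}{352} = \left(-74\right) \frac{1}{352} = - \frac{37}{176}$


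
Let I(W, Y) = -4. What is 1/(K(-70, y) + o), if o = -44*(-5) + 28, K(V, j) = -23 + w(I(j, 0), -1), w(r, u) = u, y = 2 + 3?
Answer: 1/224 ≈ 0.0044643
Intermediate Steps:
y = 5
K(V, j) = -24 (K(V, j) = -23 - 1 = -24)
o = 248 (o = 220 + 28 = 248)
1/(K(-70, y) + o) = 1/(-24 + 248) = 1/224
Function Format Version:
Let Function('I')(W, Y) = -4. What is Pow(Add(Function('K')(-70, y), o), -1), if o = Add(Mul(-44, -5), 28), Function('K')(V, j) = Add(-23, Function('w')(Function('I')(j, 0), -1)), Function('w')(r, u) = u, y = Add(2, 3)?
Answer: Rational(1, 224) ≈ 0.0044643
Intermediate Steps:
y = 5
Function('K')(V, j) = -24 (Function('K')(V, j) = Add(-23, -1) = -24)
o = 248 (o = Add(220, 28) = 248)
Pow(Add(Function('K')(-70, y), o), -1) = Pow(Add(-24, 248), -1) = Pow(224, -1) = Rational(1, 224)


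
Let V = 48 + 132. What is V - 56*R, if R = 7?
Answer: -212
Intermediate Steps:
V = 180
V - 56*R = 180 - 56*7 = 180 - 392 = -212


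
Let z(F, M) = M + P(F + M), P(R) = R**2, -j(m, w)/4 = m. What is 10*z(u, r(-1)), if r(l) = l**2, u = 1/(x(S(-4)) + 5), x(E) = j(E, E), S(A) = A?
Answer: 9250/441 ≈ 20.975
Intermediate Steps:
j(m, w) = -4*m
x(E) = -4*E
u = 1/21 (u = 1/(-4*(-4) + 5) = 1/(16 + 5) = 1/21 ≈ 0.047619)
z(F, M) = M + (F + M)**2
10*z(u, r(-1)) = 10*((-1)**2 + (1/21 + (-1)**2)**2) = 10*(1 + (1/21 + 1)**2) = 10*(1 + (22/21)**2) = 10*(1 + 484/441) = 10*(925/441) = 9250/441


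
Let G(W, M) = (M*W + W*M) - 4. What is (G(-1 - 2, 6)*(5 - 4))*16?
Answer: -640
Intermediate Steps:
G(W, M) = -4 + 2*M*W (G(W, M) = (M*W + M*W) - 4 = 2*M*W - 4 = -4 + 2*M*W)
(G(-1 - 2, 6)*(5 - 4))*16 = ((-4 + 2*6*(-1 - 2))*(5 - 4))*16 = ((-4 + 2*6*(-3))*1)*16 = ((-4 - 36)*1)*16 = -40*1*16 = -40*16 = -640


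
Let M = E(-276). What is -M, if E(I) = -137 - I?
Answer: -139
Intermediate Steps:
M = 139 (M = -137 - 1*(-276) = -137 + 276 = 139)
-M = -1*139 = -139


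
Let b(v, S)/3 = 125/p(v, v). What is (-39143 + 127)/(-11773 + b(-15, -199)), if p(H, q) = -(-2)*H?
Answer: 78032/23571 ≈ 3.3105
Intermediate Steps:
p(H, q) = 2*H
b(v, S) = 375/(2*v) (b(v, S) = 3*(125/((2*v))) = 3*(125*(1/(2*v))) = 3*(125/(2*v)) = 375/(2*v))
(-39143 + 127)/(-11773 + b(-15, -199)) = (-39143 + 127)/(-11773 + (375/2)/(-15)) = -39016/(-11773 + (375/2)*(-1/15)) = -39016/(-11773 - 25/2) = -39016/(-23571/2) = -39016*(-2/23571) = 78032/23571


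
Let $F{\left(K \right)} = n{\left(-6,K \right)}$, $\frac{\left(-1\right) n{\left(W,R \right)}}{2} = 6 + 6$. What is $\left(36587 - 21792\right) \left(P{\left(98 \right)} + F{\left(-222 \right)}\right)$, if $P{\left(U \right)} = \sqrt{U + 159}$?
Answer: $-355080 + 14795 \sqrt{257} \approx -1.179 \cdot 10^{5}$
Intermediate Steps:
$n{\left(W,R \right)} = -24$ ($n{\left(W,R \right)} = - 2 \left(6 + 6\right) = \left(-2\right) 12 = -24$)
$F{\left(K \right)} = -24$
$P{\left(U \right)} = \sqrt{159 + U}$
$\left(36587 - 21792\right) \left(P{\left(98 \right)} + F{\left(-222 \right)}\right) = \left(36587 - 21792\right) \left(\sqrt{159 + 98} - 24\right) = 14795 \left(\sqrt{257} - 24\right) = 14795 \left(-24 + \sqrt{257}\right) = -355080 + 14795 \sqrt{257}$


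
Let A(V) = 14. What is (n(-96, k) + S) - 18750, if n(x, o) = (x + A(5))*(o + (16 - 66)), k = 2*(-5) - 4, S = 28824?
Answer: 15322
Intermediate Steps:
k = -14 (k = -10 - 4 = -14)
n(x, o) = (-50 + o)*(14 + x) (n(x, o) = (x + 14)*(o + (16 - 66)) = (14 + x)*(o - 50) = (14 + x)*(-50 + o) = (-50 + o)*(14 + x))
(n(-96, k) + S) - 18750 = ((-700 - 50*(-96) + 14*(-14) - 14*(-96)) + 28824) - 18750 = ((-700 + 4800 - 196 + 1344) + 28824) - 18750 = (5248 + 28824) - 18750 = 34072 - 18750 = 15322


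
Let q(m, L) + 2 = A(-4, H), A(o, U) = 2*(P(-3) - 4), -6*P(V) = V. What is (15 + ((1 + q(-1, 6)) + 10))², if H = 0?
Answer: 289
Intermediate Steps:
P(V) = -V/6
A(o, U) = -7 (A(o, U) = 2*(-⅙*(-3) - 4) = 2*(½ - 4) = 2*(-7/2) = -7)
q(m, L) = -9 (q(m, L) = -2 - 7 = -9)
(15 + ((1 + q(-1, 6)) + 10))² = (15 + ((1 - 9) + 10))² = (15 + (-8 + 10))² = (15 + 2)² = 17² = 289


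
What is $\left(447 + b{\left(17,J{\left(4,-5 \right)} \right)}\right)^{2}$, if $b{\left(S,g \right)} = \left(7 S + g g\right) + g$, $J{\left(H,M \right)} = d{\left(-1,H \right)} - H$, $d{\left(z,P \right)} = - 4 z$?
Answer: $320356$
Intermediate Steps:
$J{\left(H,M \right)} = 4 - H$ ($J{\left(H,M \right)} = \left(-4\right) \left(-1\right) - H = 4 - H$)
$b{\left(S,g \right)} = g + g^{2} + 7 S$ ($b{\left(S,g \right)} = \left(7 S + g^{2}\right) + g = \left(g^{2} + 7 S\right) + g = g + g^{2} + 7 S$)
$\left(447 + b{\left(17,J{\left(4,-5 \right)} \right)}\right)^{2} = \left(447 + \left(\left(4 - 4\right) + \left(4 - 4\right)^{2} + 7 \cdot 17\right)\right)^{2} = \left(447 + \left(\left(4 - 4\right) + \left(4 - 4\right)^{2} + 119\right)\right)^{2} = \left(447 + \left(0 + 0^{2} + 119\right)\right)^{2} = \left(447 + \left(0 + 0 + 119\right)\right)^{2} = \left(447 + 119\right)^{2} = 566^{2} = 320356$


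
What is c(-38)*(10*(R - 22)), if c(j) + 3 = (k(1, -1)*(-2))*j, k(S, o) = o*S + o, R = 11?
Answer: 17050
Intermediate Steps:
k(S, o) = o + S*o (k(S, o) = S*o + o = o + S*o)
c(j) = -3 + 4*j (c(j) = -3 + (-(1 + 1)*(-2))*j = -3 + (-1*2*(-2))*j = -3 + (-2*(-2))*j = -3 + 4*j)
c(-38)*(10*(R - 22)) = (-3 + 4*(-38))*(10*(11 - 22)) = (-3 - 152)*(10*(-11)) = -155*(-110) = 17050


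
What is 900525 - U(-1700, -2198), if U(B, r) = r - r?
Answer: 900525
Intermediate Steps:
U(B, r) = 0
900525 - U(-1700, -2198) = 900525 - 1*0 = 900525 + 0 = 900525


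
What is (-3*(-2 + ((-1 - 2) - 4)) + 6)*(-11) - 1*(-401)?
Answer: 38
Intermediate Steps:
(-3*(-2 + ((-1 - 2) - 4)) + 6)*(-11) - 1*(-401) = (-3*(-2 + (-3 - 4)) + 6)*(-11) + 401 = (-3*(-2 - 7) + 6)*(-11) + 401 = (-3*(-9) + 6)*(-11) + 401 = (27 + 6)*(-11) + 401 = 33*(-11) + 401 = -363 + 401 = 38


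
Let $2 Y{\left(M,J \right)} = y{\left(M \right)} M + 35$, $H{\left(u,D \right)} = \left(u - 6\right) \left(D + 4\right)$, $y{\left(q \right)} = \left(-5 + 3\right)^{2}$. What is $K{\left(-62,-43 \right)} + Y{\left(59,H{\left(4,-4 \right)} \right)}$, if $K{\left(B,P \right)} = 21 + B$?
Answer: $\frac{189}{2} \approx 94.5$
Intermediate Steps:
$y{\left(q \right)} = 4$ ($y{\left(q \right)} = \left(-2\right)^{2} = 4$)
$H{\left(u,D \right)} = \left(-6 + u\right) \left(4 + D\right)$
$Y{\left(M,J \right)} = \frac{35}{2} + 2 M$ ($Y{\left(M,J \right)} = \frac{4 M + 35}{2} = \frac{35 + 4 M}{2} = \frac{35}{2} + 2 M$)
$K{\left(-62,-43 \right)} + Y{\left(59,H{\left(4,-4 \right)} \right)} = \left(21 - 62\right) + \left(\frac{35}{2} + 2 \cdot 59\right) = -41 + \left(\frac{35}{2} + 118\right) = -41 + \frac{271}{2} = \frac{189}{2}$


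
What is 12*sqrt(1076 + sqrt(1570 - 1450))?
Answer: 12*sqrt(1076 + 2*sqrt(30)) ≈ 395.63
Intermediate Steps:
12*sqrt(1076 + sqrt(1570 - 1450)) = 12*sqrt(1076 + sqrt(120)) = 12*sqrt(1076 + 2*sqrt(30))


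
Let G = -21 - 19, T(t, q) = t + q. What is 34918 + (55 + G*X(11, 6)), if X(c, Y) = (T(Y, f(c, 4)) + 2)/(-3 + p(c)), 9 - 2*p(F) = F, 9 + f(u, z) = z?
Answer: 35003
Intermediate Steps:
f(u, z) = -9 + z
T(t, q) = q + t
p(F) = 9/2 - F/2
X(c, Y) = (-3 + Y)/(3/2 - c/2) (X(c, Y) = (((-9 + 4) + Y) + 2)/(-3 + (9/2 - c/2)) = ((-5 + Y) + 2)/(3/2 - c/2) = (-3 + Y)/(3/2 - c/2))
G = -40
34918 + (55 + G*X(11, 6)) = 34918 + (55 - 80*(3 - 1*6)/(-3 + 11)) = 34918 + (55 - 80*(3 - 6)/8) = 34918 + (55 - 80*(-3)/8) = 34918 + (55 - 40*(-¾)) = 34918 + (55 + 30) = 34918 + 85 = 35003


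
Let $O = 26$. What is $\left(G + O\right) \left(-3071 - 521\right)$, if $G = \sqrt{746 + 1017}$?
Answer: $-93392 - 3592 \sqrt{1763} \approx -2.4421 \cdot 10^{5}$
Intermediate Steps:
$G = \sqrt{1763} \approx 41.988$
$\left(G + O\right) \left(-3071 - 521\right) = \left(\sqrt{1763} + 26\right) \left(-3071 - 521\right) = \left(26 + \sqrt{1763}\right) \left(-3592\right) = -93392 - 3592 \sqrt{1763}$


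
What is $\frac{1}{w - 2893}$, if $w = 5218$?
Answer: $\frac{1}{2325} \approx 0.00043011$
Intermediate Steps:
$\frac{1}{w - 2893} = \frac{1}{5218 - 2893} = \frac{1}{2325}$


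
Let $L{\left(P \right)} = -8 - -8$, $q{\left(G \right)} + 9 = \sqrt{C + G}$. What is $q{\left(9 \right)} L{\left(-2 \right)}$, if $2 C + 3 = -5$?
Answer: $0$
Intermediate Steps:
$C = -4$ ($C = - \frac{3}{2} + \frac{1}{2} \left(-5\right) = - \frac{3}{2} - \frac{5}{2} = -4$)
$q{\left(G \right)} = -9 + \sqrt{-4 + G}$
$L{\left(P \right)} = 0$ ($L{\left(P \right)} = -8 + 8 = 0$)
$q{\left(9 \right)} L{\left(-2 \right)} = \left(-9 + \sqrt{-4 + 9}\right) 0 = \left(-9 + \sqrt{5}\right) 0 = 0$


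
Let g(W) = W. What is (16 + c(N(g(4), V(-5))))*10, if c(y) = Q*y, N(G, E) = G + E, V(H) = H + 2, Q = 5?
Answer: 210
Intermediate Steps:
V(H) = 2 + H
N(G, E) = E + G
c(y) = 5*y
(16 + c(N(g(4), V(-5))))*10 = (16 + 5*((2 - 5) + 4))*10 = (16 + 5*(-3 + 4))*10 = (16 + 5*1)*10 = (16 + 5)*10 = 21*10 = 210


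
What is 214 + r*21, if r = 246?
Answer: 5380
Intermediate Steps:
214 + r*21 = 214 + 246*21 = 214 + 5166 = 5380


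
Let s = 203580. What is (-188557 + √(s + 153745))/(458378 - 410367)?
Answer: -188557/48011 + 5*√14293/48011 ≈ -3.9149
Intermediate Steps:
(-188557 + √(s + 153745))/(458378 - 410367) = (-188557 + √(203580 + 153745))/(458378 - 410367) = (-188557 + √357325)/48011 = (-188557 + 5*√14293)*(1/48011) = -188557/48011 + 5*√14293/48011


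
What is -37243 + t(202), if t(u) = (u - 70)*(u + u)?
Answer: 16085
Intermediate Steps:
t(u) = 2*u*(-70 + u) (t(u) = (-70 + u)*(2*u) = 2*u*(-70 + u))
-37243 + t(202) = -37243 + 2*202*(-70 + 202) = -37243 + 2*202*132 = -37243 + 53328 = 16085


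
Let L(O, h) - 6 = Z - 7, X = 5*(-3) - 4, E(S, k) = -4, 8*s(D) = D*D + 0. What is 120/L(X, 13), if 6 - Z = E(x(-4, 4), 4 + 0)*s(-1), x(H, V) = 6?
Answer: 240/11 ≈ 21.818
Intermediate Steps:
s(D) = D²/8 (s(D) = (D*D + 0)/8 = (D² + 0)/8 = D²/8)
Z = 13/2 (Z = 6 - (-4)*(⅛)*(-1)² = 6 - (-4)*(⅛)*1 = 6 - (-4)/8 = 6 - 1*(-½) = 6 + ½ = 13/2 ≈ 6.5000)
X = -19 (X = -15 - 4 = -19)
L(O, h) = 11/2 (L(O, h) = 6 + (13/2 - 7) = 6 - ½ = 11/2)
120/L(X, 13) = 120/(11/2) = 120*(2/11) = 240/11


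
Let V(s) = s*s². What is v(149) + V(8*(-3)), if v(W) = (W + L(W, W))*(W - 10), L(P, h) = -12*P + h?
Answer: -220934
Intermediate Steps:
L(P, h) = h - 12*P
V(s) = s³
v(W) = -10*W*(-10 + W) (v(W) = (W + (W - 12*W))*(W - 10) = (W - 11*W)*(-10 + W) = (-10*W)*(-10 + W) = -10*W*(-10 + W))
v(149) + V(8*(-3)) = 10*149*(10 - 1*149) + (8*(-3))³ = 10*149*(10 - 149) + (-24)³ = 10*149*(-139) - 13824 = -207110 - 13824 = -220934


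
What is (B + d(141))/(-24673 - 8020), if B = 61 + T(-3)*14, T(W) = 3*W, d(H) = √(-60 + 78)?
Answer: 65/32693 - 3*√2/32693 ≈ 0.0018584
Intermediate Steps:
d(H) = 3*√2 (d(H) = √18 = 3*√2)
B = -65 (B = 61 + (3*(-3))*14 = 61 - 9*14 = 61 - 126 = -65)
(B + d(141))/(-24673 - 8020) = (-65 + 3*√2)/(-24673 - 8020) = (-65 + 3*√2)/(-32693) = (-65 + 3*√2)*(-1/32693) = 65/32693 - 3*√2/32693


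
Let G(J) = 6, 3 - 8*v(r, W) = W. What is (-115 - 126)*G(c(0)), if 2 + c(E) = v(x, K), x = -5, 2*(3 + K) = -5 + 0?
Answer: -1446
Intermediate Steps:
K = -11/2 (K = -3 + (-5 + 0)/2 = -3 + (½)*(-5) = -3 - 5/2 = -11/2 ≈ -5.5000)
v(r, W) = 3/8 - W/8
c(E) = -15/16 (c(E) = -2 + (3/8 - ⅛*(-11/2)) = -2 + (3/8 + 11/16) = -2 + 17/16 = -15/16)
(-115 - 126)*G(c(0)) = (-115 - 126)*6 = -241*6 = -1446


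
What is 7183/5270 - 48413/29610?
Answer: -2122394/7802235 ≈ -0.27202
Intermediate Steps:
7183/5270 - 48413/29610 = -2122394/7802235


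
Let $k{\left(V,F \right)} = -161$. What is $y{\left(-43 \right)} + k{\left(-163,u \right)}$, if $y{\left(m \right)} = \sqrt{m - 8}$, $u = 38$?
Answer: $-161 + i \sqrt{51} \approx -161.0 + 7.1414 i$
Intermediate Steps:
$y{\left(m \right)} = \sqrt{-8 + m}$ ($y{\left(m \right)} = \sqrt{m - 8} = \sqrt{-8 + m}$)
$y{\left(-43 \right)} + k{\left(-163,u \right)} = \sqrt{-8 - 43} - 161 = \sqrt{-51} - 161 = i \sqrt{51} - 161 = -161 + i \sqrt{51}$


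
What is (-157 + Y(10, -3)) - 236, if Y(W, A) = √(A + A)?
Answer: -393 + I*√6 ≈ -393.0 + 2.4495*I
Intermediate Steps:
Y(W, A) = √2*√A (Y(W, A) = √(2*A) = √2*√A)
(-157 + Y(10, -3)) - 236 = (-157 + √2*√(-3)) - 236 = (-157 + √2*(I*√3)) - 236 = (-157 + I*√6) - 236 = -393 + I*√6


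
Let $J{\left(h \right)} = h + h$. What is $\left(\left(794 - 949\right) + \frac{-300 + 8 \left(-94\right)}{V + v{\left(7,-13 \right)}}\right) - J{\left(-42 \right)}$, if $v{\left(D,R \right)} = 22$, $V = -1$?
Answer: $- \frac{2543}{21} \approx -121.1$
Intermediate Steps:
$J{\left(h \right)} = 2 h$
$\left(\left(794 - 949\right) + \frac{-300 + 8 \left(-94\right)}{V + v{\left(7,-13 \right)}}\right) - J{\left(-42 \right)} = \left(\left(794 - 949\right) + \frac{-300 + 8 \left(-94\right)}{-1 + 22}\right) - 2 \left(-42\right) = \left(-155 + \frac{-300 - 752}{21}\right) - -84 = \left(-155 - \frac{1052}{21}\right) + 84 = - \frac{4307}{21} + 84 = - \frac{2543}{21}$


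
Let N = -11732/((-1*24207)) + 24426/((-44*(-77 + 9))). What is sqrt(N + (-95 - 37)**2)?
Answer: sqrt(5715424703548477038)/18106836 ≈ 132.03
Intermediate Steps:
N = 313191163/36213672 (N = -11732/(-24207) + 24426/((-44*(-68))) = -11732*(-1/24207) + 24426/2992 = 11732/24207 + 24426*(1/2992) = 11732/24207 + 12213/1496 = 313191163/36213672 ≈ 8.6484)
sqrt(N + (-95 - 37)**2) = sqrt(313191163/36213672 + (-95 - 37)**2) = sqrt(313191163/36213672 + (-132)**2) = sqrt(313191163/36213672 + 17424) = sqrt(631300212091/36213672) = sqrt(5715424703548477038)/18106836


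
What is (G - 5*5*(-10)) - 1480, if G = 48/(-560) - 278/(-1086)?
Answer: -23372914/19005 ≈ -1229.8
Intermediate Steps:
G = 3236/19005 (G = 48*(-1/560) - 278*(-1/1086) = -3/35 + 139/543 = 3236/19005 ≈ 0.17027)
(G - 5*5*(-10)) - 1480 = (3236/19005 - 5*5*(-10)) - 1480 = (3236/19005 - 25*(-10)) - 1480 = (3236/19005 + 250) - 1480 = 4754486/19005 - 1480 = -23372914/19005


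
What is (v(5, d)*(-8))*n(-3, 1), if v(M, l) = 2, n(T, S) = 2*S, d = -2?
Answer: -32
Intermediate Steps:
(v(5, d)*(-8))*n(-3, 1) = (2*(-8))*(2*1) = -16*2 = -32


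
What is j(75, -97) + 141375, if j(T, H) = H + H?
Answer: 141181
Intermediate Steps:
j(T, H) = 2*H
j(75, -97) + 141375 = 2*(-97) + 141375 = -194 + 141375 = 141181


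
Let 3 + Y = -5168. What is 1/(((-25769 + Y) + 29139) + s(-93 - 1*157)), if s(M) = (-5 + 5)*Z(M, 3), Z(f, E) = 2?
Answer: -1/1801 ≈ -0.00055525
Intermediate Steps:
Y = -5171 (Y = -3 - 5168 = -5171)
s(M) = 0 (s(M) = (-5 + 5)*2 = 0*2 = 0)
1/(((-25769 + Y) + 29139) + s(-93 - 1*157)) = 1/(((-25769 - 5171) + 29139) + 0) = 1/((-30940 + 29139) + 0) = 1/(-1801 + 0) = 1/(-1801) = -1/1801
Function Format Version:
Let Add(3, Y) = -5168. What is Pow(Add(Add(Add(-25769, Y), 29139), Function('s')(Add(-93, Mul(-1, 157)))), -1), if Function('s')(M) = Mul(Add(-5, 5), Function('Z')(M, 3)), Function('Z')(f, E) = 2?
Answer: Rational(-1, 1801) ≈ -0.00055525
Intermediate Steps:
Y = -5171 (Y = Add(-3, -5168) = -5171)
Function('s')(M) = 0 (Function('s')(M) = Mul(Add(-5, 5), 2) = Mul(0, 2) = 0)
Pow(Add(Add(Add(-25769, Y), 29139), Function('s')(Add(-93, Mul(-1, 157)))), -1) = Pow(Add(Add(Add(-25769, -5171), 29139), 0), -1) = Pow(Add(Add(-30940, 29139), 0), -1) = Pow(Add(-1801, 0), -1) = Pow(-1801, -1) = Rational(-1, 1801)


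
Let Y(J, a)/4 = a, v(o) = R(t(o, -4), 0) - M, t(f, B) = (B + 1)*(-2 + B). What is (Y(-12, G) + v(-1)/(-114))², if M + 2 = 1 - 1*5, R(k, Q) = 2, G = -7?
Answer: 2560000/3249 ≈ 787.93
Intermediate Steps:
t(f, B) = (1 + B)*(-2 + B)
M = -6 (M = -2 + (1 - 1*5) = -2 + (1 - 5) = -2 - 4 = -6)
v(o) = 8 (v(o) = 2 - 1*(-6) = 2 + 6 = 8)
Y(J, a) = 4*a
(Y(-12, G) + v(-1)/(-114))² = (4*(-7) + 8/(-114))² = (-28 + 8*(-1/114))² = (-28 - 4/57)² = (-1600/57)² = 2560000/3249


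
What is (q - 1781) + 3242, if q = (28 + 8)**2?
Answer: 2757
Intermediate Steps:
q = 1296 (q = 36**2 = 1296)
(q - 1781) + 3242 = (1296 - 1781) + 3242 = -485 + 3242 = 2757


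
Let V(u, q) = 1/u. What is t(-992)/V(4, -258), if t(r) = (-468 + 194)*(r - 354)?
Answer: 1475216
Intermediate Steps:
t(r) = 96996 - 274*r (t(r) = -274*(-354 + r) = 96996 - 274*r)
t(-992)/V(4, -258) = (96996 - 274*(-992))/(1/4) = (96996 + 271808)/(¼) = 368804*4 = 1475216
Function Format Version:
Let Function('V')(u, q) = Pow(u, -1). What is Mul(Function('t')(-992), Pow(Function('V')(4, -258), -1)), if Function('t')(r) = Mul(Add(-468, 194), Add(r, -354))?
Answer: 1475216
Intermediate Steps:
Function('t')(r) = Add(96996, Mul(-274, r)) (Function('t')(r) = Mul(-274, Add(-354, r)) = Add(96996, Mul(-274, r)))
Mul(Function('t')(-992), Pow(Function('V')(4, -258), -1)) = Mul(Add(96996, Mul(-274, -992)), Pow(Pow(4, -1), -1)) = Mul(Add(96996, 271808), Pow(Rational(1, 4), -1)) = Mul(368804, 4) = 1475216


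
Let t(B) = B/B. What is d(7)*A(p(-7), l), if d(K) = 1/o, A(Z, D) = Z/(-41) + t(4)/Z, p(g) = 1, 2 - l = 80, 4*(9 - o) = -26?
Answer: 80/1271 ≈ 0.062943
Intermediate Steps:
o = 31/2 (o = 9 - 1/4*(-26) = 9 + 13/2 = 31/2 ≈ 15.500)
l = -78 (l = 2 - 1*80 = 2 - 80 = -78)
t(B) = 1
A(Z, D) = 1/Z - Z/41 (A(Z, D) = Z/(-41) + 1/Z = Z*(-1/41) + 1/Z = -Z/41 + 1/Z = 1/Z - Z/41)
d(K) = 2/31 (d(K) = 1/(31/2) = 2/31)
d(7)*A(p(-7), l) = 2*(1/1 - 1/41*1)/31 = 2*(1 - 1/41)/31 = (2/31)*(40/41) = 80/1271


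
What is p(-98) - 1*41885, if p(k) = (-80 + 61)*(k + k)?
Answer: -38161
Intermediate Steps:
p(k) = -38*k
p(-98) - 1*41885 = -38*(-98) - 1*41885 = 3724 - 41885 = -38161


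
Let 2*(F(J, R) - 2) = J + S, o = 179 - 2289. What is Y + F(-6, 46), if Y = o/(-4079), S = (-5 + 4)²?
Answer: 141/8158 ≈ 0.017284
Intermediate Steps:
S = 1 (S = (-1)² = 1)
o = -2110
F(J, R) = 5/2 + J/2 (F(J, R) = 2 + (J + 1)/2 = 2 + (1 + J)/2 = 2 + (½ + J/2) = 5/2 + J/2)
Y = 2110/4079 (Y = -2110/(-4079) = -2110*(-1/4079) = 2110/4079 ≈ 0.51728)
Y + F(-6, 46) = 2110/4079 + (5/2 + (½)*(-6)) = 2110/4079 + (5/2 - 3) = 2110/4079 - ½ = 141/8158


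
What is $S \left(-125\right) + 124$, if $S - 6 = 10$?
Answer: $-1876$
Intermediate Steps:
$S = 16$ ($S = 6 + 10 = 16$)
$S \left(-125\right) + 124 = 16 \left(-125\right) + 124 = -2000 + 124 = -1876$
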